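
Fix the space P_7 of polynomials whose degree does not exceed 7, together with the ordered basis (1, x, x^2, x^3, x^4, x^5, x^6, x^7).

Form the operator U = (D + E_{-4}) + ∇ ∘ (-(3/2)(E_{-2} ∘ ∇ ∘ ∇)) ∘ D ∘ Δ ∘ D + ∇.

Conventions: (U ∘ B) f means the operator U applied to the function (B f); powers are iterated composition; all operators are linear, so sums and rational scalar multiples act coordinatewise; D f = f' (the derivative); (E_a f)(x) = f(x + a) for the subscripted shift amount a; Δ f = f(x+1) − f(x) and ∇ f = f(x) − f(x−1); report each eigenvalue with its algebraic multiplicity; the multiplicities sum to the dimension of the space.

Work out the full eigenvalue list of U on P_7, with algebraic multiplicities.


λ = 1 (multiplicity 8)

image of 1: 1
image of x: x - 2
image of x^2: x^2 - 4x + 15
image of x^3: x^3 - 6x^2 + 45x - 63
image of x^4: x^4 - 8x^3 + 90x^2 - 252x + 255
image of x^5: x^5 - 10x^4 + 150x^3 - 630x^2 + 1275x - 1023
image of x^6: x^6 - 12x^5 + 225x^4 - 1260x^3 + 3825x^2 - 6138x + 3015
image of x^7: x^7 - 14x^6 + 315x^5 - 2205x^4 + 8925x^3 - 21483x^2 + 21105x + 6297
the matrix is upper triangular; its diagonal is (1, 1, 1, 1, 1, 1, 1, 1)
for a triangular matrix the eigenvalues are the diagonal entries, with algebraic multiplicity their repetition count


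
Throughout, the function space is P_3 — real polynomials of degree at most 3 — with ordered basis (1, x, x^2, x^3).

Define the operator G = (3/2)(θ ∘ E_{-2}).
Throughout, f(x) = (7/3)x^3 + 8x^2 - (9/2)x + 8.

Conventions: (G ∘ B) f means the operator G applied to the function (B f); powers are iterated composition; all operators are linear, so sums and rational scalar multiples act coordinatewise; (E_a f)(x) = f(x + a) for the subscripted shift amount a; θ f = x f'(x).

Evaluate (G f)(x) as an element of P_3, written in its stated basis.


E_{-2} f = (7/3)x^3 - 6x^2 - (17/2)x + 91/3
θ E_{-2} f = 7x^3 - 12x^2 - (17/2)x
((3/2)(θ ∘ E_{-2})) f = (21/2)x^3 - 18x^2 - (51/4)x

g(x) = (21/2)x^3 - 18x^2 - (51/4)x


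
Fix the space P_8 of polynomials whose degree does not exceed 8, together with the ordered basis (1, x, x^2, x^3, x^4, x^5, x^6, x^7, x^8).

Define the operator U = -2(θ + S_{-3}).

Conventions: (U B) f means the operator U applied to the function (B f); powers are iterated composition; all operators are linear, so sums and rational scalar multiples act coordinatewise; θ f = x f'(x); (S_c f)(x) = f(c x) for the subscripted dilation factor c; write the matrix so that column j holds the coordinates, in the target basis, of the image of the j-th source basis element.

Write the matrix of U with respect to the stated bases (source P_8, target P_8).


the matrix is [[-2, 0, 0, 0, 0, 0, 0, 0, 0]; [0, 4, 0, 0, 0, 0, 0, 0, 0]; [0, 0, -22, 0, 0, 0, 0, 0, 0]; [0, 0, 0, 48, 0, 0, 0, 0, 0]; [0, 0, 0, 0, -170, 0, 0, 0, 0]; [0, 0, 0, 0, 0, 476, 0, 0, 0]; [0, 0, 0, 0, 0, 0, -1470, 0, 0]; [0, 0, 0, 0, 0, 0, 0, 4360, 0]; [0, 0, 0, 0, 0, 0, 0, 0, -13138]] (rows listed top to bottom)

image of 1: -2
image of x: 4x
image of x^2: -22x^2
image of x^3: 48x^3
image of x^4: -170x^4
image of x^5: 476x^5
image of x^6: -1470x^6
image of x^7: 4360x^7
image of x^8: -13138x^8
each image's coordinates form column j of the matrix


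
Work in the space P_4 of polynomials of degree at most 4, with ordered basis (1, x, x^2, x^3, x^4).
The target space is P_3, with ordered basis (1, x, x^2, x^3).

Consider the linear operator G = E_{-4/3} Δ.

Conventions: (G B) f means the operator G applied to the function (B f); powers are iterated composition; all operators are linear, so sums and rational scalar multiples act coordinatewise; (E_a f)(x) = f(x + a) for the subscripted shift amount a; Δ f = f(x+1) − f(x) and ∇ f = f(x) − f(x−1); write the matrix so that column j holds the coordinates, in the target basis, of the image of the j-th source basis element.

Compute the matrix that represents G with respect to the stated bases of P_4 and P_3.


the matrix is [[0, 1, -5/3, 7/3, -85/27]; [0, 0, 2, -5, 28/3]; [0, 0, 0, 3, -10]; [0, 0, 0, 0, 4]] (rows listed top to bottom)

image of 1: 0
image of x: 1
image of x^2: 2x - 5/3
image of x^3: 3x^2 - 5x + 7/3
image of x^4: 4x^3 - 10x^2 + (28/3)x - 85/27
each image's coordinates form column j of the matrix


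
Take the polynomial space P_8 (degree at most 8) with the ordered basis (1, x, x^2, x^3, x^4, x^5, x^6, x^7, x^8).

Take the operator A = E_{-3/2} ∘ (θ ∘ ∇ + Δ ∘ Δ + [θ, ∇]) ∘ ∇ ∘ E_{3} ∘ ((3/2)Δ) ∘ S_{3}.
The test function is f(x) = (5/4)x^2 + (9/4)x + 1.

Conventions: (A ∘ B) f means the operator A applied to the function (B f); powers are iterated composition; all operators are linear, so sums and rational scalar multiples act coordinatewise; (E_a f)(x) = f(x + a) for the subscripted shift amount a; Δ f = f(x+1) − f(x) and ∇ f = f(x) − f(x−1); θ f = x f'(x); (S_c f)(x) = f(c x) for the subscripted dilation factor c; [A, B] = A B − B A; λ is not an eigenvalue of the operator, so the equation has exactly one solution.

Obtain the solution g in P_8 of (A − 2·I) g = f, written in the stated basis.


the image equals g(x) = -(5/8)x^2 - (9/8)x - 1/2

write g with unknown coordinates in the stated basis and equate coefficients in (A − 2·I) g = f
solving from the highest basis element down gives g = -(5/8)x^2 - (9/8)x - 1/2
check: A g = 0
so A g − 2·g = (5/4)x^2 + (9/4)x + 1 = f ✓


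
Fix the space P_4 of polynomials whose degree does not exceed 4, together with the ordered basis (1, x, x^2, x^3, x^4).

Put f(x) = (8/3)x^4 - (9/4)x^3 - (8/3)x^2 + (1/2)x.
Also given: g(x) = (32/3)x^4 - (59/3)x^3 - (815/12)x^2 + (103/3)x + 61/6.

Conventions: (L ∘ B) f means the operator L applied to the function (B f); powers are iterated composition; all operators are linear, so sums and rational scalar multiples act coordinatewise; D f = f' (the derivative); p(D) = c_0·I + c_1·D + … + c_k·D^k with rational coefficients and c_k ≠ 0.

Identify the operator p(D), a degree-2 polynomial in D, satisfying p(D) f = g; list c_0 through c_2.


c_0 = 4, c_1 = -1, c_2 = -2

D^0 f = (8/3)x^4 - (9/4)x^3 - (8/3)x^2 + (1/2)x
D^1 f = (32/3)x^3 - (27/4)x^2 - (16/3)x + 1/2
D^2 f = 32x^2 - (27/2)x - 16/3
matching coefficients of g against c_0 f + c_1 Df + … from the top degree down determines the c_i
solution: c_0 = 4, c_1 = -1, c_2 = -2


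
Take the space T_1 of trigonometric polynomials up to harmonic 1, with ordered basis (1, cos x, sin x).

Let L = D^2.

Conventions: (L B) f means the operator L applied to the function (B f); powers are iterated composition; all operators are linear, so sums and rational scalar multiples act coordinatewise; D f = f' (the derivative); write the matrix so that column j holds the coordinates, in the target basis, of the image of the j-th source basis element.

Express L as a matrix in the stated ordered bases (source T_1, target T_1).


image of 1: 0
image of cos x: -cos x
image of sin x: -sin x
each image's coordinates form column j of the matrix

the matrix is [[0, 0, 0]; [0, -1, 0]; [0, 0, -1]] (rows listed top to bottom)


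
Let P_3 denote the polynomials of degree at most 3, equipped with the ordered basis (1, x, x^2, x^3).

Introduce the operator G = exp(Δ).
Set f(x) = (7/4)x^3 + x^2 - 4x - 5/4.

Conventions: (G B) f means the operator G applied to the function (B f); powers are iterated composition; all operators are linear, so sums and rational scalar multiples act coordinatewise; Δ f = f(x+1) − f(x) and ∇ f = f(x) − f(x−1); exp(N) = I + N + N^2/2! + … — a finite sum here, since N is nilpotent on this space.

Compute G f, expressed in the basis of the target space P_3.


order-1 term: (21/4)x^2 + (29/4)x - 5/4
order-2 term: (21/4)x + 25/4
order-3 term: 7/4
the series for exp(Δ) f terminates at order 3
exp(Δ) f = (7/4)x^3 + (25/4)x^2 + (17/2)x + 11/2

the result is g(x) = (7/4)x^3 + (25/4)x^2 + (17/2)x + 11/2


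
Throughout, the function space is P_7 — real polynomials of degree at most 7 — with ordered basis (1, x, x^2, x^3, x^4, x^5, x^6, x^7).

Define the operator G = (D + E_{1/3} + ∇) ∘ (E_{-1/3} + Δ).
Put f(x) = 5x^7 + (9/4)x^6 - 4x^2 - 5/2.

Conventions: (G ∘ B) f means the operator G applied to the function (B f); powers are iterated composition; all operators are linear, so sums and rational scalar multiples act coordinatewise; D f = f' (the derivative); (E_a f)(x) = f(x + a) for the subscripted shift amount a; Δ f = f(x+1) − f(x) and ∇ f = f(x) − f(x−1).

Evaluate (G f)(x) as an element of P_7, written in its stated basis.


the image equals g(x) = 5x^7 + (429/4)x^6 + (781/2)x^5 + (3025/2)x^4 + (37370/27)x^3 + (28963/18)x^2 + (35408/81)x + 27233/243

E_{-1/3} f = 5x^7 - (113/12)x^6 + (43/6)x^5 - (295/108)x^4 + (40/81)x^3 - (1301/324)x^2 + (3877/1458)x - 25751/8748
Δ f = 35x^6 + (237/2)x^5 + (835/4)x^4 + 220x^3 + (555/4)x^2 + (81/2)x + 13/4
(E_{-1/3} + Δ) f = 5x^7 + (307/12)x^6 + (377/3)x^5 + (11125/54)x^4 + (17860/81)x^3 + (21827/162)x^2 + (31463/729)x + 670/2187
D (E_{-1/3} + Δ) f = 35x^6 + (307/2)x^5 + (1885/3)x^4 + (22250/27)x^3 + (17860/27)x^2 + (21827/81)x + 31463/729
E_{1/3} (E_{-1/3} + Δ) f = 5x^7 + (149/4)x^6 + (377/2)x^5 + (5575/12)x^4 + (17710/27)x^3 + (58783/108)x^2 + (39761/162)x + 119345/2916
∇ (E_{-1/3} + Δ) f = 35x^6 + (97/2)x^5 + (5035/12)x^4 - (2590/27)x^3 + (43555/108)x^2 - (12599/162)x + 81599/2916
(D + E_{1/3} + ∇) (E_{-1/3} + Δ) f = 5x^7 + (429/4)x^6 + (781/2)x^5 + (3025/2)x^4 + (37370/27)x^3 + (28963/18)x^2 + (35408/81)x + 27233/243


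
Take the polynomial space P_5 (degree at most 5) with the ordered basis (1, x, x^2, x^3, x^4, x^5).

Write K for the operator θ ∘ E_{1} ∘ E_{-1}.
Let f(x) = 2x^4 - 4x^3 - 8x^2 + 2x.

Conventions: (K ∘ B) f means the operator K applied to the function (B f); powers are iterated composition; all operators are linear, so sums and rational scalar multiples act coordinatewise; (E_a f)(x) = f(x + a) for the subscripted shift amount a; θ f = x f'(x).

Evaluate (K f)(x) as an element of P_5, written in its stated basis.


E_{-1} f = 2x^4 - 12x^3 + 16x^2 - 2x - 4
E_{1} E_{-1} f = 2x^4 - 4x^3 - 8x^2 + 2x
θ (E_{1} ∘ E_{-1}) f = 8x^4 - 12x^3 - 16x^2 + 2x

the result is g(x) = 8x^4 - 12x^3 - 16x^2 + 2x


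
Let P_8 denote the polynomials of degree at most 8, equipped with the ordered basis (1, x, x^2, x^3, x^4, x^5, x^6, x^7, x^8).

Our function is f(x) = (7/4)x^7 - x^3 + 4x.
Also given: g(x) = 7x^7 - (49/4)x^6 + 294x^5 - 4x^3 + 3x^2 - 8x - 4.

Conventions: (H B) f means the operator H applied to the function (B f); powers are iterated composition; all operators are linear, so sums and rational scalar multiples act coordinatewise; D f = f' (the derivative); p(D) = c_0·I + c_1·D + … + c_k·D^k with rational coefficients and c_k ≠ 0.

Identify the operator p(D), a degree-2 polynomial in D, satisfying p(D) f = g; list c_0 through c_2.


p(D) = 4·I − D + 4·D^2, i.e. c_0 = 4, c_1 = -1, c_2 = 4

D^0 f = (7/4)x^7 - x^3 + 4x
D^1 f = (49/4)x^6 - 3x^2 + 4
D^2 f = (147/2)x^5 - 6x
matching coefficients of g against c_0 f + c_1 Df + … from the top degree down determines the c_i
solution: c_0 = 4, c_1 = -1, c_2 = 4


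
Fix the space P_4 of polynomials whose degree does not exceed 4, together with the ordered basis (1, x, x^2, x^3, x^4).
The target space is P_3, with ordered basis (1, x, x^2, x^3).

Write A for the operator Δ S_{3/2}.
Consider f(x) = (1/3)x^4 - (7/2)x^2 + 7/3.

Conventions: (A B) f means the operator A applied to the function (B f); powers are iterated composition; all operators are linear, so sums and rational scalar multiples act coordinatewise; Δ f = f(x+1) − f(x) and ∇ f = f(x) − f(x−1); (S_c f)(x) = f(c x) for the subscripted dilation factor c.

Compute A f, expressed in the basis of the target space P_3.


the result is g(x) = (27/4)x^3 + (81/8)x^2 - 9x - 99/16

S_{3/2} f = (27/16)x^4 - (63/8)x^2 + 7/3
Δ S_{3/2} f = (27/4)x^3 + (81/8)x^2 - 9x - 99/16


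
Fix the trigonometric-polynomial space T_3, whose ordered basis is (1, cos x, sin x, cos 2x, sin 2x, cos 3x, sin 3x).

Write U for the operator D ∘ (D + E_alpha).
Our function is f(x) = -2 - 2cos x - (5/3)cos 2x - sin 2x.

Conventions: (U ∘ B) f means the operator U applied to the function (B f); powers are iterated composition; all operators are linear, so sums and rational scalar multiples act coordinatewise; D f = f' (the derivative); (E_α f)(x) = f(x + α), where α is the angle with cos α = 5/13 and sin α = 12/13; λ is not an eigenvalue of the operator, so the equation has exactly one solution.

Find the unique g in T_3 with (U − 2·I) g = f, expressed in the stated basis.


write g with unknown coordinates in the stated basis and equate coefficients in (U − 2·I) g = f
solving from the highest basis element down gives g = 1 + (51/101)cos x - (5/101)sin x + (463/2410)cos 2x + (619/3615)sin 2x
check: U g = -(100/101)cos x - (10/101)sin x - (4636/3615)cos 2x - (2377/3615)sin 2x
so U g − 2·g = -2 - 2cos x - (5/3)cos 2x - sin 2x = f ✓

the image equals g(x) = 1 + (51/101)cos x - (5/101)sin x + (463/2410)cos 2x + (619/3615)sin 2x


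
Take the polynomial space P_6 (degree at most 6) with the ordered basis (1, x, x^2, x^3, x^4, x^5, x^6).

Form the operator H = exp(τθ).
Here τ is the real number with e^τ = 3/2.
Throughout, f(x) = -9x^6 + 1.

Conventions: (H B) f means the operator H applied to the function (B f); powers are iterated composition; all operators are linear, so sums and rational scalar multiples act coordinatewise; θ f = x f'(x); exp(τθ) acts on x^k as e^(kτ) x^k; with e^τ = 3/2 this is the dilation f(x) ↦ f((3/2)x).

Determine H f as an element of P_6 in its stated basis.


exp(τθ) x^k = e^(kτ) x^k; with e^τ = 3/2 this sends x^k to (3/2)^k x^k
x^6 ↦ 729/64 x^6
applying this coordinatewise to f: exp(τθ) f = -(6561/64)x^6 + 1

the result is g(x) = -(6561/64)x^6 + 1


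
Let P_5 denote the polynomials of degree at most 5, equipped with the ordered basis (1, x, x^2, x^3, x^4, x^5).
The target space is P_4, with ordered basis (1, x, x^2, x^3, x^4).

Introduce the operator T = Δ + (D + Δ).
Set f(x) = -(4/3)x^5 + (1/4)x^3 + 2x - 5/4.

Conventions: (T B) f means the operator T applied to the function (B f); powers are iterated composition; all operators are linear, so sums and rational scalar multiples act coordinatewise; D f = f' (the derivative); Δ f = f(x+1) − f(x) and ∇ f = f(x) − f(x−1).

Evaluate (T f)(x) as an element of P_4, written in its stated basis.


the image equals g(x) = -20x^4 - (80/3)x^3 - (293/12)x^2 - (71/6)x + 23/6

Δ f = -(20/3)x^4 - (40/3)x^3 - (151/12)x^2 - (71/12)x + 11/12
D f = -(20/3)x^4 + (3/4)x^2 + 2
Δ f = -(20/3)x^4 - (40/3)x^3 - (151/12)x^2 - (71/12)x + 11/12
(D + Δ) f = -(40/3)x^4 - (40/3)x^3 - (71/6)x^2 - (71/12)x + 35/12
(Δ + (D + Δ)) f = -20x^4 - (80/3)x^3 - (293/12)x^2 - (71/6)x + 23/6


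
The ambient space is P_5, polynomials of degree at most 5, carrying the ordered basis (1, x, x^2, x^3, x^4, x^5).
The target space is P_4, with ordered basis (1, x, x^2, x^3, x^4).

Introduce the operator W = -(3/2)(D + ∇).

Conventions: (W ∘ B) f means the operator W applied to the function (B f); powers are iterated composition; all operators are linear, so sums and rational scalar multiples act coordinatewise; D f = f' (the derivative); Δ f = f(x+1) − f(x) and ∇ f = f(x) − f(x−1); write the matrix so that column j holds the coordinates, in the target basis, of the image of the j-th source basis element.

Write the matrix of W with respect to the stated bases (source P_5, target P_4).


image of 1: 0
image of x: -3
image of x^2: -6x + 3/2
image of x^3: -9x^2 + (9/2)x - 3/2
image of x^4: -12x^3 + 9x^2 - 6x + 3/2
image of x^5: -15x^4 + 15x^3 - 15x^2 + (15/2)x - 3/2
each image's coordinates form column j of the matrix

the matrix is [[0, -3, 3/2, -3/2, 3/2, -3/2]; [0, 0, -6, 9/2, -6, 15/2]; [0, 0, 0, -9, 9, -15]; [0, 0, 0, 0, -12, 15]; [0, 0, 0, 0, 0, -15]] (rows listed top to bottom)


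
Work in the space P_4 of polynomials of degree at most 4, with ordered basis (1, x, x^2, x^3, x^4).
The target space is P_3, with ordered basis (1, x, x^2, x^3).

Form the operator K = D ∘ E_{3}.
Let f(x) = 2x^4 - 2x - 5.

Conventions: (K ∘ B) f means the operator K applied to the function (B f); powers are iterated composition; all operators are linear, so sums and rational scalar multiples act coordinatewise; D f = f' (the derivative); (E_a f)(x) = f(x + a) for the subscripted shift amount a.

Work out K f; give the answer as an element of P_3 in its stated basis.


the image equals g(x) = 8x^3 + 72x^2 + 216x + 214

E_{3} f = 2x^4 + 24x^3 + 108x^2 + 214x + 151
D E_{3} f = 8x^3 + 72x^2 + 216x + 214


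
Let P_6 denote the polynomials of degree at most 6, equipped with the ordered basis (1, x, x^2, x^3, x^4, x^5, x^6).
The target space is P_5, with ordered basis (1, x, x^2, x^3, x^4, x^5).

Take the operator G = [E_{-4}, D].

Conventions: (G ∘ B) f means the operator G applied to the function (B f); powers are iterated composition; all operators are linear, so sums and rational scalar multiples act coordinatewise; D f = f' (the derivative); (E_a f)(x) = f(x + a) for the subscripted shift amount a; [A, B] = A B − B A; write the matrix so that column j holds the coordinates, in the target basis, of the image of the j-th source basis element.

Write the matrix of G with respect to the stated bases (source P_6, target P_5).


image of 1: 0
image of x: 0
image of x^2: 0
image of x^3: 0
image of x^4: 0
image of x^5: 0
image of x^6: 0
each image's coordinates form column j of the matrix

the matrix is [[0, 0, 0, 0, 0, 0, 0]; [0, 0, 0, 0, 0, 0, 0]; [0, 0, 0, 0, 0, 0, 0]; [0, 0, 0, 0, 0, 0, 0]; [0, 0, 0, 0, 0, 0, 0]; [0, 0, 0, 0, 0, 0, 0]] (rows listed top to bottom)


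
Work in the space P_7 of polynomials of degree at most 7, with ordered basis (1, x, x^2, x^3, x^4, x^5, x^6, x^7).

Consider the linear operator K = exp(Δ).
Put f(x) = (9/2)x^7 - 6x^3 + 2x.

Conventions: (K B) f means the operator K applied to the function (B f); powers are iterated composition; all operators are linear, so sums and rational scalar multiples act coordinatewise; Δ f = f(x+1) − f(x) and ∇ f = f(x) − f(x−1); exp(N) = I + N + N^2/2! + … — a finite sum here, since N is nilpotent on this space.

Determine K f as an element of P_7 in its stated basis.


order-1 term: (63/2)x^6 + (189/2)x^5 + (315/2)x^4 + (315/2)x^3 + (153/2)x^2 + (27/2)x + 1/2
order-2 term: (189/2)x^5 + (945/2)x^4 + (2205/2)x^3 + (2835/2)x^2 + (1917/2)x + 531/2
order-3 term: (315/2)x^4 + 945x^3 + (4725/2)x^2 + 2835x + 2697/2
order-4 term: (315/2)x^3 + 945x^2 + (4095/2)x + 1575
order-5 term: (189/2)x^2 + (945/2)x + 630
order-6 term: (63/2)x + 189/2
order-7 term: 9/2
the series for exp(Δ) f terminates at order 7
exp(Δ) f = (9/2)x^7 + (63/2)x^6 + 189x^5 + (1575/2)x^4 + (4713/2)x^3 + 4896x^2 + (12721/2)x + 7837/2

the image equals g(x) = (9/2)x^7 + (63/2)x^6 + 189x^5 + (1575/2)x^4 + (4713/2)x^3 + 4896x^2 + (12721/2)x + 7837/2


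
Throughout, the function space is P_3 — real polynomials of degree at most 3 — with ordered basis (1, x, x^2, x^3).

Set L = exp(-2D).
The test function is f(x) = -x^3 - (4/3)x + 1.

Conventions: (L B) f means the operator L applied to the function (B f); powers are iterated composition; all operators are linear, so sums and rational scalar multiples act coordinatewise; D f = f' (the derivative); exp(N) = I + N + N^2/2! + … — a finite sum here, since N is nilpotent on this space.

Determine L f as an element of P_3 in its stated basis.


g(x) = -x^3 + 6x^2 - (40/3)x + 35/3

order-1 term: 6x^2 + 8/3
order-2 term: -12x
order-3 term: 8
the series for exp(-2D) f terminates at order 3
exp(-2D) f = -x^3 + 6x^2 - (40/3)x + 35/3


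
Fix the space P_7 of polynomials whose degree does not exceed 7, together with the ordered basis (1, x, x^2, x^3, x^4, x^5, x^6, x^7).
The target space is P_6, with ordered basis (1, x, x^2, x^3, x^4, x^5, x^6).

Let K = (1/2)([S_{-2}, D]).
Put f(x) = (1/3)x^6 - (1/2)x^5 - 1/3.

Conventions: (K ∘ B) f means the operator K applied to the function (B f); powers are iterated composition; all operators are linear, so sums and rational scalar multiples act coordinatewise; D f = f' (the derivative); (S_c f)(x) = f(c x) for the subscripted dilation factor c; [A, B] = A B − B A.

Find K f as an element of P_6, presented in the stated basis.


D f = 2x^5 - (5/2)x^4
S_{-2} D f = -64x^5 - 40x^4
S_{-2} f = (64/3)x^6 + 16x^5 - 1/3
D S_{-2} f = 128x^5 + 80x^4
[S_{-2}, D] f = -192x^5 - 120x^4
((1/2)([S_{-2}, D])) f = -96x^5 - 60x^4

the result is g(x) = -96x^5 - 60x^4


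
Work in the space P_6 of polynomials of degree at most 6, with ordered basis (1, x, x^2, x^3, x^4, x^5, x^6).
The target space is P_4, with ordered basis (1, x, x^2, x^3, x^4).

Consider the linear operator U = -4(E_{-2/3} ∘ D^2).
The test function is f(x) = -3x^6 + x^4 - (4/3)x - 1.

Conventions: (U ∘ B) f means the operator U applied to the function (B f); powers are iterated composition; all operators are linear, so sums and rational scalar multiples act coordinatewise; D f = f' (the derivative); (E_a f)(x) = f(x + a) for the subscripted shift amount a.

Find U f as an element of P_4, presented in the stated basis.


the image equals g(x) = 360x^4 - 960x^3 + 912x^2 - (1088/3)x + 448/9

D f = -18x^5 + 4x^3 - 4/3
D D f = -90x^4 + 12x^2
E_{-2/3} D^2 f = -90x^4 + 240x^3 - 228x^2 + (272/3)x - 112/9
(-4(E_{-2/3} ∘ D^2)) f = 360x^4 - 960x^3 + 912x^2 - (1088/3)x + 448/9


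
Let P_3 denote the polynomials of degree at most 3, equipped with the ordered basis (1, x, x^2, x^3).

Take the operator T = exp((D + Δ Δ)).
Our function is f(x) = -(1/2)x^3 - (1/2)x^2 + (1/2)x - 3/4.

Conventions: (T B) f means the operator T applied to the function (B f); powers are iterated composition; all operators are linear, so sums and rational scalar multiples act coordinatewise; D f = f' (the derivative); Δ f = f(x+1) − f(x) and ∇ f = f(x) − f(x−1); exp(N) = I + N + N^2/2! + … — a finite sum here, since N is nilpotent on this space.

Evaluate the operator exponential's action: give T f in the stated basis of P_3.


order-1 term: -(3/2)x^2 - 4x - 7/2
order-2 term: -(3/2)x - 7/2
order-3 term: -1/2
the series for exp((D + Δ Δ)) f terminates at order 3
exp((D + Δ Δ)) f = -(1/2)x^3 - 2x^2 - 5x - 33/4

the image equals g(x) = -(1/2)x^3 - 2x^2 - 5x - 33/4


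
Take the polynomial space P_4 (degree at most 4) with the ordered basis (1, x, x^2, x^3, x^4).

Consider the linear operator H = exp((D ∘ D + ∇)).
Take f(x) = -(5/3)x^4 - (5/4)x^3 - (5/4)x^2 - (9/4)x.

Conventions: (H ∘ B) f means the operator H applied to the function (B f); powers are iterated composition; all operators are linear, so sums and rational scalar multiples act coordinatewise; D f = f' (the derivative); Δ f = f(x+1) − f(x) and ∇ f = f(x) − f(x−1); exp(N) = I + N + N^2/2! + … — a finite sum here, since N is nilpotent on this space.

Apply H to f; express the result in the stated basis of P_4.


order-1 term: -(20/3)x^3 - (55/4)x^2 - (155/12)x - 37/12
order-2 term: -10x^2 - (95/4)x - 50/3
order-3 term: -(20/3)x - 45/4
order-4 term: -5/3
the series for exp((D ∘ D + ∇)) f terminates at order 4
exp((D ∘ D + ∇)) f = -(5/3)x^4 - (95/12)x^3 - 25x^2 - (547/12)x - 98/3

the image equals g(x) = -(5/3)x^4 - (95/12)x^3 - 25x^2 - (547/12)x - 98/3


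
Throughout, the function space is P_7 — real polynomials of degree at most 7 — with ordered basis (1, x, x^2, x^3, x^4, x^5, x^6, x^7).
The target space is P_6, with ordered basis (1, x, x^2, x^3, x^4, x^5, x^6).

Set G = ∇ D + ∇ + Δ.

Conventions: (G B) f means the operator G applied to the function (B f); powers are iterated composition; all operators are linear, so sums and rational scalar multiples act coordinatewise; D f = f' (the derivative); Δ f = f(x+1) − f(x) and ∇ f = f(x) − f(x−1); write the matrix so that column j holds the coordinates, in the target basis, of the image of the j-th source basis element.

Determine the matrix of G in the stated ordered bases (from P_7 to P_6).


image of 1: 0
image of x: 2
image of x^2: 4x + 2
image of x^3: 6x^2 + 6x - 1
image of x^4: 8x^3 + 12x^2 - 4x + 4
image of x^5: 10x^4 + 20x^3 - 10x^2 + 20x - 3
image of x^6: 12x^5 + 30x^4 - 20x^3 + 60x^2 - 18x + 6
image of x^7: 14x^6 + 42x^5 - 35x^4 + 140x^3 - 63x^2 + 42x - 5
each image's coordinates form column j of the matrix

the matrix is [[0, 2, 2, -1, 4, -3, 6, -5]; [0, 0, 4, 6, -4, 20, -18, 42]; [0, 0, 0, 6, 12, -10, 60, -63]; [0, 0, 0, 0, 8, 20, -20, 140]; [0, 0, 0, 0, 0, 10, 30, -35]; [0, 0, 0, 0, 0, 0, 12, 42]; [0, 0, 0, 0, 0, 0, 0, 14]] (rows listed top to bottom)


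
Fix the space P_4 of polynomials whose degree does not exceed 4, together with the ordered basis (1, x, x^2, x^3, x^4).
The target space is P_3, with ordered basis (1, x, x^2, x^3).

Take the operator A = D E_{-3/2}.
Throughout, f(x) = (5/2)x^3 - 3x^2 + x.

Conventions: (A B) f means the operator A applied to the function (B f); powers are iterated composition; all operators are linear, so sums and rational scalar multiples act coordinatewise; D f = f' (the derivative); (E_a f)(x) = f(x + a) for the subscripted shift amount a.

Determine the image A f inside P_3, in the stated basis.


E_{-3/2} f = (5/2)x^3 - (57/4)x^2 + (215/8)x - 267/16
D E_{-3/2} f = (15/2)x^2 - (57/2)x + 215/8

the image equals g(x) = (15/2)x^2 - (57/2)x + 215/8


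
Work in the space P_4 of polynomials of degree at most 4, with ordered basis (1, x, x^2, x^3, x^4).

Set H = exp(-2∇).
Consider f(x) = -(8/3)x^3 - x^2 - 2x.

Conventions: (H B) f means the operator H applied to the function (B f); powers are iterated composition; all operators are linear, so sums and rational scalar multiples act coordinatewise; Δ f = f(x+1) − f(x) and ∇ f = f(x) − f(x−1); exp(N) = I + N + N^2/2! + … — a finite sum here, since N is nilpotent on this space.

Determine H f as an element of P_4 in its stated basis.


the result is g(x) = -(8/3)x^3 + 15x^2 - 46x + 170/3

order-1 term: 16x^2 - 12x + 22/3
order-2 term: -32x + 28
order-3 term: 64/3
the series for exp(-2∇) f terminates at order 3
exp(-2∇) f = -(8/3)x^3 + 15x^2 - 46x + 170/3


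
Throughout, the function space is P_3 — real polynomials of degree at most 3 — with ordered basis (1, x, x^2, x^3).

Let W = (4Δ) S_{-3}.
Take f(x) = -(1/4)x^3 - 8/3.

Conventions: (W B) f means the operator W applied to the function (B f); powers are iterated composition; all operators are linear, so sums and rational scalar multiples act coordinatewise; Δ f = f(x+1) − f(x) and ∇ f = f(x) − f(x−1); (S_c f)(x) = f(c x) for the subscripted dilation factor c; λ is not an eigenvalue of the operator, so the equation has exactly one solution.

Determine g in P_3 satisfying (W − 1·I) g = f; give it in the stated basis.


write g with unknown coordinates in the stated basis and equate coefficients in (W − 1·I) g = f
solving from the highest basis element down gives g = (1/4)x^3 - 81x^2 - 5913x + 204047/3
check: W g = -81x^2 - 5913x + 68013
so W g − 1·g = -(1/4)x^3 - 8/3 = f ✓

the result is g(x) = (1/4)x^3 - 81x^2 - 5913x + 204047/3


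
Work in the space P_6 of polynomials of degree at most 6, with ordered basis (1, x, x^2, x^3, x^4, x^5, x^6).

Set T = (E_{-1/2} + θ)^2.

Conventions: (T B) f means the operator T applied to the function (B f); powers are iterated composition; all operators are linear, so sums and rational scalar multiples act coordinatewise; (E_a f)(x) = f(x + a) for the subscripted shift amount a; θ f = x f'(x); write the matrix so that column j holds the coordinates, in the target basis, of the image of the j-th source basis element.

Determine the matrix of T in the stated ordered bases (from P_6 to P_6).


image of 1: 1
image of x: 4x - 3/2
image of x^2: 9x^2 - 5x + 3/2
image of x^3: 16x^3 - (21/2)x^2 + 6x - 11/8
image of x^4: 25x^4 - 18x^3 + 15x^2 - (13/2)x + 5/4
image of x^5: 36x^5 - (55/2)x^4 + 30x^3 - (75/4)x^2 + (55/8)x - 37/32
image of x^6: 49x^6 - 39x^5 + (105/2)x^4 - (85/2)x^3 + (45/2)x^2 - (117/16)x + 35/32
each image's coordinates form column j of the matrix

the matrix is [[1, -3/2, 3/2, -11/8, 5/4, -37/32, 35/32]; [0, 4, -5, 6, -13/2, 55/8, -117/16]; [0, 0, 9, -21/2, 15, -75/4, 45/2]; [0, 0, 0, 16, -18, 30, -85/2]; [0, 0, 0, 0, 25, -55/2, 105/2]; [0, 0, 0, 0, 0, 36, -39]; [0, 0, 0, 0, 0, 0, 49]] (rows listed top to bottom)


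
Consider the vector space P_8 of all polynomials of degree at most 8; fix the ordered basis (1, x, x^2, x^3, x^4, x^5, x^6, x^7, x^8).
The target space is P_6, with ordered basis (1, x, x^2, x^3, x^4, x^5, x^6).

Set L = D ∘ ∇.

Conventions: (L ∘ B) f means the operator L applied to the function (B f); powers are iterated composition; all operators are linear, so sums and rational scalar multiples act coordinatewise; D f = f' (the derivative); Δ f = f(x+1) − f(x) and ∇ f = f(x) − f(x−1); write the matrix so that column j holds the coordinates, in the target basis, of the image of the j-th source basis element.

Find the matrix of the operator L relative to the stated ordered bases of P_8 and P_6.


image of 1: 0
image of x: 0
image of x^2: 2
image of x^3: 6x - 3
image of x^4: 12x^2 - 12x + 4
image of x^5: 20x^3 - 30x^2 + 20x - 5
image of x^6: 30x^4 - 60x^3 + 60x^2 - 30x + 6
image of x^7: 42x^5 - 105x^4 + 140x^3 - 105x^2 + 42x - 7
image of x^8: 56x^6 - 168x^5 + 280x^4 - 280x^3 + 168x^2 - 56x + 8
each image's coordinates form column j of the matrix

the matrix is [[0, 0, 2, -3, 4, -5, 6, -7, 8]; [0, 0, 0, 6, -12, 20, -30, 42, -56]; [0, 0, 0, 0, 12, -30, 60, -105, 168]; [0, 0, 0, 0, 0, 20, -60, 140, -280]; [0, 0, 0, 0, 0, 0, 30, -105, 280]; [0, 0, 0, 0, 0, 0, 0, 42, -168]; [0, 0, 0, 0, 0, 0, 0, 0, 56]] (rows listed top to bottom)


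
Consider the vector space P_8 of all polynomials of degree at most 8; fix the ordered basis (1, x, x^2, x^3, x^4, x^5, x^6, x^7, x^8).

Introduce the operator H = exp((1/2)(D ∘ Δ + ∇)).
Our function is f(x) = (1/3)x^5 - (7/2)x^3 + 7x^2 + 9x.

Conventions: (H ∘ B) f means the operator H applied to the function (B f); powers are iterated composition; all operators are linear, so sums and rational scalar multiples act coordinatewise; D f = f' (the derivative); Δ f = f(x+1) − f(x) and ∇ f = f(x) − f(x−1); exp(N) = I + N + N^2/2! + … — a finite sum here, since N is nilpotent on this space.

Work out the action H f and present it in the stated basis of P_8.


the result is g(x) = (1/3)x^5 + (5/6)x^4 - x^3 + (34/3)x^2 + (955/48)x + 249/32

order-1 term: (5/6)x^4 + (5/3)x^3 + (17/12)x^2 + (17/4)x + 2
order-2 term: (5/6)x^3 + (5/2)x^2 + (127/24)x + 89/24
order-3 term: (5/12)x^2 + (5/4)x + 89/48
order-4 term: (5/48)x + 5/24
order-5 term: 1/96
the series for exp((1/2)(D ∘ Δ + ∇)) f terminates at order 5
exp((1/2)(D ∘ Δ + ∇)) f = (1/3)x^5 + (5/6)x^4 - x^3 + (34/3)x^2 + (955/48)x + 249/32


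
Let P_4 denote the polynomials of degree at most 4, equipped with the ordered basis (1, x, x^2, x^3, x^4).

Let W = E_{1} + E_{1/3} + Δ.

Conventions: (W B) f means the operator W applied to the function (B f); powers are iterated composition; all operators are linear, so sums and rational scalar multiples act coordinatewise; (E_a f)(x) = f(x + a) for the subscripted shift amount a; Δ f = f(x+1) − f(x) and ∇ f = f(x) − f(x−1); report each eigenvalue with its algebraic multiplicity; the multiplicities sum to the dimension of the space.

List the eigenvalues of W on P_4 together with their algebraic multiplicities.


image of 1: 2
image of x: 2x + 7/3
image of x^2: 2x^2 + (14/3)x + 19/9
image of x^3: 2x^3 + 7x^2 + (19/3)x + 55/27
image of x^4: 2x^4 + (28/3)x^3 + (38/3)x^2 + (220/27)x + 163/81
the matrix is upper triangular; its diagonal is (2, 2, 2, 2, 2)
for a triangular matrix the eigenvalues are the diagonal entries, with algebraic multiplicity their repetition count

λ = 2 (multiplicity 5)


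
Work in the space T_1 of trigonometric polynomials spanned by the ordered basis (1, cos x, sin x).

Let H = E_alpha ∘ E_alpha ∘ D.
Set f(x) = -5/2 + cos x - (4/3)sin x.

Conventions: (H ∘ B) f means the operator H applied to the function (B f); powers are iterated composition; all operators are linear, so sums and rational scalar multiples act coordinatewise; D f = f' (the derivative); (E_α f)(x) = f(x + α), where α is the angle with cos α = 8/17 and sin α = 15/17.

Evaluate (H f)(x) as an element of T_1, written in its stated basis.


the image equals g(x) = -(76/867)cos x + (481/289)sin x

D f = -(4/3)cos x - sin x
E_alpha D f = -(77/51)cos x + (12/17)sin x
E_alpha E_alpha D f = -(76/867)cos x + (481/289)sin x


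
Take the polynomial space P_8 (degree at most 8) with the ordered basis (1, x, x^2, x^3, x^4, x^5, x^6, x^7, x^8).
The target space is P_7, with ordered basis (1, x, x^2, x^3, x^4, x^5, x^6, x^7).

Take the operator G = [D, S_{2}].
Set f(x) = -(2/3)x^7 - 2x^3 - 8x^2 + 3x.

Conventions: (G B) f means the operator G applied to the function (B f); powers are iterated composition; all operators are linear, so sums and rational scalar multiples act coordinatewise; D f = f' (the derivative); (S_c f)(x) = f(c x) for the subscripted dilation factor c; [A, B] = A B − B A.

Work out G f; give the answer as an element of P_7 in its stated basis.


S_{2} f = -(256/3)x^7 - 16x^3 - 32x^2 + 6x
D S_{2} f = -(1792/3)x^6 - 48x^2 - 64x + 6
D f = -(14/3)x^6 - 6x^2 - 16x + 3
S_{2} D f = -(896/3)x^6 - 24x^2 - 32x + 3
[D, S_{2}] f = -(896/3)x^6 - 24x^2 - 32x + 3

g(x) = -(896/3)x^6 - 24x^2 - 32x + 3


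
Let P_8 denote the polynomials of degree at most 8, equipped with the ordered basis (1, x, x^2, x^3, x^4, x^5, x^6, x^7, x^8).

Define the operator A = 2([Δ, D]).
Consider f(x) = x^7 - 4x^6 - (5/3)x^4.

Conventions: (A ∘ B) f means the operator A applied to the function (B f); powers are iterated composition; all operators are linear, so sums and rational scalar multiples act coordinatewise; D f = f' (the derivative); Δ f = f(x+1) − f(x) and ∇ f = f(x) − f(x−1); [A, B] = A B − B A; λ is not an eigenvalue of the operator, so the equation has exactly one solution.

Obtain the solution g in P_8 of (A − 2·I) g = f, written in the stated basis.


write g with unknown coordinates in the stated basis and equate coefficients in (A − 2·I) g = f
solving from the highest basis element down gives g = -(1/2)x^7 + 2x^6 + (5/6)x^4
check: A g = 0
so A g − 2·g = x^7 - 4x^6 - (5/3)x^4 = f ✓

the result is g(x) = -(1/2)x^7 + 2x^6 + (5/6)x^4


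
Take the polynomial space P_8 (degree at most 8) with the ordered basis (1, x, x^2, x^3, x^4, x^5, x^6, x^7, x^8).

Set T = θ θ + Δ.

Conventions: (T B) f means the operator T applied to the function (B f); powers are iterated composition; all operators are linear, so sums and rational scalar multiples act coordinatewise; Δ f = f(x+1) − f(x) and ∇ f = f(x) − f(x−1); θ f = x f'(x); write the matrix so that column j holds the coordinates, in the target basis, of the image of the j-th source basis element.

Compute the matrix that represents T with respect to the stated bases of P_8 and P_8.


image of 1: 0
image of x: x + 1
image of x^2: 4x^2 + 2x + 1
image of x^3: 9x^3 + 3x^2 + 3x + 1
image of x^4: 16x^4 + 4x^3 + 6x^2 + 4x + 1
image of x^5: 25x^5 + 5x^4 + 10x^3 + 10x^2 + 5x + 1
image of x^6: 36x^6 + 6x^5 + 15x^4 + 20x^3 + 15x^2 + 6x + 1
image of x^7: 49x^7 + 7x^6 + 21x^5 + 35x^4 + 35x^3 + 21x^2 + 7x + 1
image of x^8: 64x^8 + 8x^7 + 28x^6 + 56x^5 + 70x^4 + 56x^3 + 28x^2 + 8x + 1
each image's coordinates form column j of the matrix

the matrix is [[0, 1, 1, 1, 1, 1, 1, 1, 1]; [0, 1, 2, 3, 4, 5, 6, 7, 8]; [0, 0, 4, 3, 6, 10, 15, 21, 28]; [0, 0, 0, 9, 4, 10, 20, 35, 56]; [0, 0, 0, 0, 16, 5, 15, 35, 70]; [0, 0, 0, 0, 0, 25, 6, 21, 56]; [0, 0, 0, 0, 0, 0, 36, 7, 28]; [0, 0, 0, 0, 0, 0, 0, 49, 8]; [0, 0, 0, 0, 0, 0, 0, 0, 64]] (rows listed top to bottom)


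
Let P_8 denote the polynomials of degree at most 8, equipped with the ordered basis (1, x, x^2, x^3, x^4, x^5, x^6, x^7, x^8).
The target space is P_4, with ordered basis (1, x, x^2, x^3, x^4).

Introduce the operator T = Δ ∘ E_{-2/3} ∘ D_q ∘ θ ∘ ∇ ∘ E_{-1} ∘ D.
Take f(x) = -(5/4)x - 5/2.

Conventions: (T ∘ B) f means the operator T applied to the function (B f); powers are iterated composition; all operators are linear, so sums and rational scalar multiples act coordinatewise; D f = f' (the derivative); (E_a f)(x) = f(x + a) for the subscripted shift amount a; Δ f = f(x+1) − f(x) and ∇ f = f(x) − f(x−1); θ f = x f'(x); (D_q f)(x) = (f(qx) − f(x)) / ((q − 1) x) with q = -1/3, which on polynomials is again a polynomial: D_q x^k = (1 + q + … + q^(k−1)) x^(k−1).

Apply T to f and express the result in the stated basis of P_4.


g(x) = 0

D f = -5/4
E_{-1} D f = -5/4
∇ (E_{-1} ∘ D) f = 0
θ ∇ (E_{-1} ∘ D) f = 0
D_q θ ∇ (E_{-1} ∘ D) f = 0
E_{-2/3} (D_q ∘ θ ∘ ∇) (E_{-1} ∘ D) f = 0
Δ E_{-2/3} (D_q ∘ θ ∘ ∇) (E_{-1} ∘ D) f = 0


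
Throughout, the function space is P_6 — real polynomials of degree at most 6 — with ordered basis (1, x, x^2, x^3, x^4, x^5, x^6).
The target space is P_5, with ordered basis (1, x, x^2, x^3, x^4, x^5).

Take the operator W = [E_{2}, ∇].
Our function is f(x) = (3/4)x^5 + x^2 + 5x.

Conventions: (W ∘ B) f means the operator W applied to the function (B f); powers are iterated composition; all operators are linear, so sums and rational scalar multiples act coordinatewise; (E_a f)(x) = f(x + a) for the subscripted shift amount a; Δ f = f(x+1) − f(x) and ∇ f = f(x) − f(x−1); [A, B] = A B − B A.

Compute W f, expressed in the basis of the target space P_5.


g(x) = 0

∇ f = (15/4)x^4 - (15/2)x^3 + (15/2)x^2 - (7/4)x + 19/4
E_{2} ∇ f = (15/4)x^4 + (45/2)x^3 + (105/2)x^2 + (233/4)x + 125/4
E_{2} f = (3/4)x^5 + (15/2)x^4 + 30x^3 + 61x^2 + 69x + 38
∇ E_{2} f = (15/4)x^4 + (45/2)x^3 + (105/2)x^2 + (233/4)x + 125/4
[E_{2}, ∇] f = 0


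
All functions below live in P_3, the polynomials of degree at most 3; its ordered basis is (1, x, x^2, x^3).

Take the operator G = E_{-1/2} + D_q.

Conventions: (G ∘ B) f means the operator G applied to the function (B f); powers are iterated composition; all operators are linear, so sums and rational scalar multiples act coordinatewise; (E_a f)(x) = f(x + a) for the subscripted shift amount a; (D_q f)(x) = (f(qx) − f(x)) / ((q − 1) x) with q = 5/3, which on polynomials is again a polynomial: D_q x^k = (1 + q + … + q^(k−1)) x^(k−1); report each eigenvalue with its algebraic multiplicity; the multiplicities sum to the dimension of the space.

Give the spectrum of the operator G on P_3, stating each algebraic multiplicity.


λ = 1 (multiplicity 4)

image of 1: 1
image of x: x + 1/2
image of x^2: x^2 + (5/3)x + 1/4
image of x^3: x^3 + (71/18)x^2 + (3/4)x - 1/8
the matrix is upper triangular; its diagonal is (1, 1, 1, 1)
for a triangular matrix the eigenvalues are the diagonal entries, with algebraic multiplicity their repetition count


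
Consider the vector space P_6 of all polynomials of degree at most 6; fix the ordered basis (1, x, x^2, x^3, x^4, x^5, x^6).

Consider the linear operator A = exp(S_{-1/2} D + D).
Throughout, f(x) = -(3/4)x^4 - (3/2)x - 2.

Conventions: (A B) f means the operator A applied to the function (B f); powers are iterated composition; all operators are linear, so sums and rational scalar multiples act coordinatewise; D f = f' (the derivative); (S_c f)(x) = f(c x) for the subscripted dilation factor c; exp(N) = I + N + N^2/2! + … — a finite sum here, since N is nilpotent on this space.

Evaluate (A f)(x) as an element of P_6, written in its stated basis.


the image equals g(x) = -(3/4)x^4 - (21/8)x^3 - (315/64)x^2 - (201/64)x - 745/128

order-1 term: -(21/8)x^3 - 3
order-2 term: -(315/64)x^2
order-3 term: -(105/64)x
order-4 term: -105/128
the series for exp(S_{-1/2} D + D) f terminates at order 4
exp(S_{-1/2} D + D) f = -(3/4)x^4 - (21/8)x^3 - (315/64)x^2 - (201/64)x - 745/128


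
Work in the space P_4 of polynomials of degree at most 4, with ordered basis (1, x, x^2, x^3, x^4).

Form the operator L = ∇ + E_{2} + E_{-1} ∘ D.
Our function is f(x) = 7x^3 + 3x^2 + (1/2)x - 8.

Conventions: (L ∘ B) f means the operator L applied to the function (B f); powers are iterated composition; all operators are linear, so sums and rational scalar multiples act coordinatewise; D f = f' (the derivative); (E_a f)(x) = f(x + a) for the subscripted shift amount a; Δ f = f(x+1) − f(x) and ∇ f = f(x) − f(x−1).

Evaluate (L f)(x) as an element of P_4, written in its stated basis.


the image equals g(x) = 7x^3 + 87x^2 + (91/2)x + 81

∇ f = 21x^2 - 15x + 9/2
E_{2} f = 7x^3 + 45x^2 + (193/2)x + 61
D f = 21x^2 + 6x + 1/2
E_{-1} D f = 21x^2 - 36x + 31/2
(∇ + E_{2} + E_{-1} ∘ D) f = 7x^3 + 87x^2 + (91/2)x + 81
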